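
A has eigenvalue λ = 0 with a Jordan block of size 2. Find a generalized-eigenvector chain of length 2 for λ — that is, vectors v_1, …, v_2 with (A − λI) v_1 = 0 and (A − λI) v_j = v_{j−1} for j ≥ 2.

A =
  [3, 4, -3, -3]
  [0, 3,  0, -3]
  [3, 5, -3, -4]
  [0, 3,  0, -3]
A Jordan chain for λ = 0 of length 2:
v_1 = (3, 0, 3, 0)ᵀ
v_2 = (1, 0, 0, 0)ᵀ

Let N = A − (0)·I. We want v_2 with N^2 v_2 = 0 but N^1 v_2 ≠ 0; then v_{j-1} := N · v_j for j = 2, …, 2.

Pick v_2 = (1, 0, 0, 0)ᵀ.
Then v_1 = N · v_2 = (3, 0, 3, 0)ᵀ.

Sanity check: (A − (0)·I) v_1 = (0, 0, 0, 0)ᵀ = 0. ✓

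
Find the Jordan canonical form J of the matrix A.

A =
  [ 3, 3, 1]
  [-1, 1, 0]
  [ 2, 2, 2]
J_3(2)

The characteristic polynomial is
  det(x·I − A) = x^3 - 6*x^2 + 12*x - 8 = (x - 2)^3

Eigenvalues and multiplicities (the geometric multiplicity of λ is n − rank(A − λI), which equals the number of Jordan blocks for λ):
  λ = 2: algebraic multiplicity = 3, geometric multiplicity = 1

Determining the block sizes for each eigenvalue:
  λ = 2: one block (gm = 1), so the single block has size am = 3 → block sizes [3]

Assembling the blocks gives a Jordan form
J =
  [2, 1, 0]
  [0, 2, 1]
  [0, 0, 2]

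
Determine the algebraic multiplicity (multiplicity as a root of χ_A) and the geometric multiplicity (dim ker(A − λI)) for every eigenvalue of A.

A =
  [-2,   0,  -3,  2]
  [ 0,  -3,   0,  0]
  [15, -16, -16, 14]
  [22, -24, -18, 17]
λ = -3: alg = 3, geom = 2; λ = 5: alg = 1, geom = 1

Step 1 — factor the characteristic polynomial to read off the algebraic multiplicities:
  χ_A(x) = (x - 5)*(x + 3)^3

Step 2 — compute geometric multiplicities via the rank-nullity identity g(λ) = n − rank(A − λI):
  rank(A − (-3)·I) = 2, so dim ker(A − (-3)·I) = n − 2 = 2
  rank(A − (5)·I) = 3, so dim ker(A − (5)·I) = n − 3 = 1

Summary:
  λ = -3: algebraic multiplicity = 3, geometric multiplicity = 2
  λ = 5: algebraic multiplicity = 1, geometric multiplicity = 1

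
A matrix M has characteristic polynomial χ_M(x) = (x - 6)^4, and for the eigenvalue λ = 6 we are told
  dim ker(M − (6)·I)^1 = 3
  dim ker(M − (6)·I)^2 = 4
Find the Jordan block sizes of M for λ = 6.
Block sizes for λ = 6: [2, 1, 1]

From the dimensions of kernels of powers, the number of Jordan blocks of size at least j is d_j − d_{j−1} where d_j = dim ker(N^j) (with d_0 = 0). Computing the differences gives [3, 1].
The number of blocks of size exactly k is (#blocks of size ≥ k) − (#blocks of size ≥ k + 1), so the partition is: 2 block(s) of size 1, 1 block(s) of size 2.
In nonincreasing order the block sizes are [2, 1, 1].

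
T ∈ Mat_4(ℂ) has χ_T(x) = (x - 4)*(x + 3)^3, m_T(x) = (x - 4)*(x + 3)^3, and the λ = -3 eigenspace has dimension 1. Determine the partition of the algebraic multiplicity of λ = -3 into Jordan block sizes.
Block sizes for λ = -3: [3]

Step 1 — from the characteristic polynomial, algebraic multiplicity of λ = -3 is 3. From dim ker(T − (-3)·I) = 1, there are exactly 1 Jordan blocks for λ = -3.
Step 2 — from the minimal polynomial, the factor (x + 3)^3 tells us the largest block for λ = -3 has size 3.
Step 3 — with total size 3, 1 blocks, and largest block 3, the block sizes (in nonincreasing order) are [3].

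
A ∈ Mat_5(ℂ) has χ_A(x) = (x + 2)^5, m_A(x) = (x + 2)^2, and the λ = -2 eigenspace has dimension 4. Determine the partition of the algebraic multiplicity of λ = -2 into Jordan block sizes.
Block sizes for λ = -2: [2, 1, 1, 1]

Step 1 — from the characteristic polynomial, algebraic multiplicity of λ = -2 is 5. From dim ker(A − (-2)·I) = 4, there are exactly 4 Jordan blocks for λ = -2.
Step 2 — from the minimal polynomial, the factor (x + 2)^2 tells us the largest block for λ = -2 has size 2.
Step 3 — with total size 5, 4 blocks, and largest block 2, the block sizes (in nonincreasing order) are [2, 1, 1, 1].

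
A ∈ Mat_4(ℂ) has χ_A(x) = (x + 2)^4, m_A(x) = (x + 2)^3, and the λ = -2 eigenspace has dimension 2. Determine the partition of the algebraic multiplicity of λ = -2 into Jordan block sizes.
Block sizes for λ = -2: [3, 1]

Step 1 — from the characteristic polynomial, algebraic multiplicity of λ = -2 is 4. From dim ker(A − (-2)·I) = 2, there are exactly 2 Jordan blocks for λ = -2.
Step 2 — from the minimal polynomial, the factor (x + 2)^3 tells us the largest block for λ = -2 has size 3.
Step 3 — with total size 4, 2 blocks, and largest block 3, the block sizes (in nonincreasing order) are [3, 1].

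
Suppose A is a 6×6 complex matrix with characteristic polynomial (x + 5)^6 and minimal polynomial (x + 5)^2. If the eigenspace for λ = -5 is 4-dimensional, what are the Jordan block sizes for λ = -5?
Block sizes for λ = -5: [2, 2, 1, 1]

Step 1 — from the characteristic polynomial, algebraic multiplicity of λ = -5 is 6. From dim ker(A − (-5)·I) = 4, there are exactly 4 Jordan blocks for λ = -5.
Step 2 — from the minimal polynomial, the factor (x + 5)^2 tells us the largest block for λ = -5 has size 2.
Step 3 — with total size 6, 4 blocks, and largest block 2, the block sizes (in nonincreasing order) are [2, 2, 1, 1].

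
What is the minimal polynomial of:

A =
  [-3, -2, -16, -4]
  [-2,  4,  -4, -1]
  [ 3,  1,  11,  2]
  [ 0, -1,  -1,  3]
x^4 - 15*x^3 + 84*x^2 - 208*x + 192

The characteristic polynomial is χ_A(x) = (x - 4)^3*(x - 3), so the eigenvalues are known. The minimal polynomial is
  m_A(x) = Π_λ (x − λ)^{k_λ}
where k_λ is the size of the *largest* Jordan block for λ (equivalently, the smallest k with (A − λI)^k v = 0 for every generalised eigenvector v of λ).

  λ = 3: largest Jordan block has size 1, contributing (x − 3)
  λ = 4: largest Jordan block has size 3, contributing (x − 4)^3

So m_A(x) = (x - 4)^3*(x - 3) = x^4 - 15*x^3 + 84*x^2 - 208*x + 192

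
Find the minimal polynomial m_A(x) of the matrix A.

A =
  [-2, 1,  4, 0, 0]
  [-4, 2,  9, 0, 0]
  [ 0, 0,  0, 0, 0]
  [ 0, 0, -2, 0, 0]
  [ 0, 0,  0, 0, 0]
x^3

The characteristic polynomial is χ_A(x) = x^5, so the eigenvalues are known. The minimal polynomial is
  m_A(x) = Π_λ (x − λ)^{k_λ}
where k_λ is the size of the *largest* Jordan block for λ (equivalently, the smallest k with (A − λI)^k v = 0 for every generalised eigenvector v of λ).

  λ = 0: largest Jordan block has size 3, contributing (x − 0)^3

So m_A(x) = x^3 = x^3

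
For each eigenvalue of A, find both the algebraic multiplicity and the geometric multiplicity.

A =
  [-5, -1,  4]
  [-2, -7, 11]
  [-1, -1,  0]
λ = -4: alg = 3, geom = 1

Step 1 — factor the characteristic polynomial to read off the algebraic multiplicities:
  χ_A(x) = (x + 4)^3

Step 2 — compute geometric multiplicities via the rank-nullity identity g(λ) = n − rank(A − λI):
  rank(A − (-4)·I) = 2, so dim ker(A − (-4)·I) = n − 2 = 1

Summary:
  λ = -4: algebraic multiplicity = 3, geometric multiplicity = 1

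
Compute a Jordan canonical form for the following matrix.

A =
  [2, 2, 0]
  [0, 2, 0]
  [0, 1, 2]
J_2(2) ⊕ J_1(2)

The characteristic polynomial is
  det(x·I − A) = x^3 - 6*x^2 + 12*x - 8 = (x - 2)^3

Eigenvalues and multiplicities (the geometric multiplicity of λ is n − rank(A − λI), which equals the number of Jordan blocks for λ):
  λ = 2: algebraic multiplicity = 3, geometric multiplicity = 2

Determining the block sizes for each eigenvalue:
  λ = 2: 2 blocks summing to 3 forces exactly one block of size 2 and the rest size 1 → block sizes [2, 1]

Assembling the blocks gives a Jordan form
J =
  [2, 1, 0]
  [0, 2, 0]
  [0, 0, 2]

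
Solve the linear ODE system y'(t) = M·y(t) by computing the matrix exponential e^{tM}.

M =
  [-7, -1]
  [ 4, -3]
e^{tM} =
  [-2*t*exp(-5*t) + exp(-5*t), -t*exp(-5*t)]
  [4*t*exp(-5*t), 2*t*exp(-5*t) + exp(-5*t)]

Strategy: write M = P · J · P⁻¹ where J is a Jordan canonical form, so e^{tM} = P · e^{tJ} · P⁻¹, and e^{tJ} can be computed block-by-block.

M has Jordan form
J =
  [-5,  1]
  [ 0, -5]
(up to reordering of blocks).

Per-block formulas:
  For a 2×2 Jordan block J_2(-5): exp(t · J_2(-5)) = e^(-5t)·(I + t·N), where N is the 2×2 nilpotent shift.

After assembling e^{tJ} and conjugating by P, we get:

e^{tM} =
  [-2*t*exp(-5*t) + exp(-5*t), -t*exp(-5*t)]
  [4*t*exp(-5*t), 2*t*exp(-5*t) + exp(-5*t)]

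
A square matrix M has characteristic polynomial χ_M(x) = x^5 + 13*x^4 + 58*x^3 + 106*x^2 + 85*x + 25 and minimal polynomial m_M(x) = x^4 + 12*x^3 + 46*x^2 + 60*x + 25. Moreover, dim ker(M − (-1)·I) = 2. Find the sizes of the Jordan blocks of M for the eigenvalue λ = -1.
Block sizes for λ = -1: [2, 1]

Step 1 — from the characteristic polynomial, algebraic multiplicity of λ = -1 is 3. From dim ker(M − (-1)·I) = 2, there are exactly 2 Jordan blocks for λ = -1.
Step 2 — from the minimal polynomial, the factor (x + 1)^2 tells us the largest block for λ = -1 has size 2.
Step 3 — with total size 3, 2 blocks, and largest block 2, the block sizes (in nonincreasing order) are [2, 1].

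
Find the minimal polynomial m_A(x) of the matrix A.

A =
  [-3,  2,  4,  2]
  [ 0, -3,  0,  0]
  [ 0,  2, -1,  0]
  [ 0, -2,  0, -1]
x^2 + 4*x + 3

The characteristic polynomial is χ_A(x) = (x + 1)^2*(x + 3)^2, so the eigenvalues are known. The minimal polynomial is
  m_A(x) = Π_λ (x − λ)^{k_λ}
where k_λ is the size of the *largest* Jordan block for λ (equivalently, the smallest k with (A − λI)^k v = 0 for every generalised eigenvector v of λ).

  λ = -3: largest Jordan block has size 1, contributing (x + 3)
  λ = -1: largest Jordan block has size 1, contributing (x + 1)

So m_A(x) = (x + 1)*(x + 3) = x^2 + 4*x + 3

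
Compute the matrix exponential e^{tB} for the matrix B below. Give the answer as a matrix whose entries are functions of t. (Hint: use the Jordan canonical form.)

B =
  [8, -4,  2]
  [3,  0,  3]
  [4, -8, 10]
e^{tB} =
  [2*t*exp(6*t) + exp(6*t), -4*t*exp(6*t), 2*t*exp(6*t)]
  [3*t*exp(6*t), -6*t*exp(6*t) + exp(6*t), 3*t*exp(6*t)]
  [4*t*exp(6*t), -8*t*exp(6*t), 4*t*exp(6*t) + exp(6*t)]

Strategy: write B = P · J · P⁻¹ where J is a Jordan canonical form, so e^{tB} = P · e^{tJ} · P⁻¹, and e^{tJ} can be computed block-by-block.

B has Jordan form
J =
  [6, 1, 0]
  [0, 6, 0]
  [0, 0, 6]
(up to reordering of blocks).

Per-block formulas:
  For a 2×2 Jordan block J_2(6): exp(t · J_2(6)) = e^(6t)·(I + t·N), where N is the 2×2 nilpotent shift.
  For a 1×1 block at λ = 6: exp(t · [6]) = [e^(6t)].

After assembling e^{tJ} and conjugating by P, we get:

e^{tB} =
  [2*t*exp(6*t) + exp(6*t), -4*t*exp(6*t), 2*t*exp(6*t)]
  [3*t*exp(6*t), -6*t*exp(6*t) + exp(6*t), 3*t*exp(6*t)]
  [4*t*exp(6*t), -8*t*exp(6*t), 4*t*exp(6*t) + exp(6*t)]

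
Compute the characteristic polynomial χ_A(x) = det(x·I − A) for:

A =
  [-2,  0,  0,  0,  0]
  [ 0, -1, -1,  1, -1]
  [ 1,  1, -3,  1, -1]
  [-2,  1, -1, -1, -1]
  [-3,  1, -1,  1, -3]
x^5 + 10*x^4 + 40*x^3 + 80*x^2 + 80*x + 32

Expanding det(x·I − A) (e.g. by cofactor expansion or by noting that A is similar to its Jordan form J, which has the same characteristic polynomial as A) gives
  χ_A(x) = x^5 + 10*x^4 + 40*x^3 + 80*x^2 + 80*x + 32
which factors as (x + 2)^5. The eigenvalues (with algebraic multiplicities) are λ = -2 with multiplicity 5.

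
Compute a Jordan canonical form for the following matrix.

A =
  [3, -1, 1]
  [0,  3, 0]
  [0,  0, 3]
J_2(3) ⊕ J_1(3)

The characteristic polynomial is
  det(x·I − A) = x^3 - 9*x^2 + 27*x - 27 = (x - 3)^3

Eigenvalues and multiplicities (the geometric multiplicity of λ is n − rank(A − λI), which equals the number of Jordan blocks for λ):
  λ = 3: algebraic multiplicity = 3, geometric multiplicity = 2

Determining the block sizes for each eigenvalue:
  λ = 3: 2 blocks summing to 3 forces exactly one block of size 2 and the rest size 1 → block sizes [2, 1]

Assembling the blocks gives a Jordan form
J =
  [3, 1, 0]
  [0, 3, 0]
  [0, 0, 3]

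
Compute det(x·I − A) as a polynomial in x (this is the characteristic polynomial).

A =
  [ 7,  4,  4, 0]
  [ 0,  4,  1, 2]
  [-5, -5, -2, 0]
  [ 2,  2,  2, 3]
x^4 - 12*x^3 + 54*x^2 - 108*x + 81

Expanding det(x·I − A) (e.g. by cofactor expansion or by noting that A is similar to its Jordan form J, which has the same characteristic polynomial as A) gives
  χ_A(x) = x^4 - 12*x^3 + 54*x^2 - 108*x + 81
which factors as (x - 3)^4. The eigenvalues (with algebraic multiplicities) are λ = 3 with multiplicity 4.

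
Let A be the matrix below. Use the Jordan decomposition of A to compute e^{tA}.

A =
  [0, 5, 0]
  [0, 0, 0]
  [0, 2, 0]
e^{tA} =
  [1, 5*t, 0]
  [0, 1, 0]
  [0, 2*t, 1]

Strategy: write A = P · J · P⁻¹ where J is a Jordan canonical form, so e^{tA} = P · e^{tJ} · P⁻¹, and e^{tJ} can be computed block-by-block.

A has Jordan form
J =
  [0, 1, 0]
  [0, 0, 0]
  [0, 0, 0]
(up to reordering of blocks).

Per-block formulas:
  For a 2×2 Jordan block J_2(0): exp(t · J_2(0)) = e^(0t)·(I + t·N), where N is the 2×2 nilpotent shift.
  For a 1×1 block at λ = 0: exp(t · [0]) = [e^(0t)].

After assembling e^{tJ} and conjugating by P, we get:

e^{tA} =
  [1, 5*t, 0]
  [0, 1, 0]
  [0, 2*t, 1]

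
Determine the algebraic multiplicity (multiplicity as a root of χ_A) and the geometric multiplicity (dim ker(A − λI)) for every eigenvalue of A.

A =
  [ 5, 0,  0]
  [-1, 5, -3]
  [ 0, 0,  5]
λ = 5: alg = 3, geom = 2

Step 1 — factor the characteristic polynomial to read off the algebraic multiplicities:
  χ_A(x) = (x - 5)^3

Step 2 — compute geometric multiplicities via the rank-nullity identity g(λ) = n − rank(A − λI):
  rank(A − (5)·I) = 1, so dim ker(A − (5)·I) = n − 1 = 2

Summary:
  λ = 5: algebraic multiplicity = 3, geometric multiplicity = 2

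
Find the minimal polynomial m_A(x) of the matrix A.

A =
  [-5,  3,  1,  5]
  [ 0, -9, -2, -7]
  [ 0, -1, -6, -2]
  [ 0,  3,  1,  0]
x^3 + 15*x^2 + 75*x + 125

The characteristic polynomial is χ_A(x) = (x + 5)^4, so the eigenvalues are known. The minimal polynomial is
  m_A(x) = Π_λ (x − λ)^{k_λ}
where k_λ is the size of the *largest* Jordan block for λ (equivalently, the smallest k with (A − λI)^k v = 0 for every generalised eigenvector v of λ).

  λ = -5: largest Jordan block has size 3, contributing (x + 5)^3

So m_A(x) = (x + 5)^3 = x^3 + 15*x^2 + 75*x + 125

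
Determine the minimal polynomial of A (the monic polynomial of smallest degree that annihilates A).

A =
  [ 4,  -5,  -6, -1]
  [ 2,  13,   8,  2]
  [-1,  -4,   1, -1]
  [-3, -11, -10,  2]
x^2 - 10*x + 25

The characteristic polynomial is χ_A(x) = (x - 5)^4, so the eigenvalues are known. The minimal polynomial is
  m_A(x) = Π_λ (x − λ)^{k_λ}
where k_λ is the size of the *largest* Jordan block for λ (equivalently, the smallest k with (A − λI)^k v = 0 for every generalised eigenvector v of λ).

  λ = 5: largest Jordan block has size 2, contributing (x − 5)^2

So m_A(x) = (x - 5)^2 = x^2 - 10*x + 25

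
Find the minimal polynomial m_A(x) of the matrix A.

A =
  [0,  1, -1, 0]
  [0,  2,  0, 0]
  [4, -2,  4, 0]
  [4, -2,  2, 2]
x^2 - 4*x + 4

The characteristic polynomial is χ_A(x) = (x - 2)^4, so the eigenvalues are known. The minimal polynomial is
  m_A(x) = Π_λ (x − λ)^{k_λ}
where k_λ is the size of the *largest* Jordan block for λ (equivalently, the smallest k with (A − λI)^k v = 0 for every generalised eigenvector v of λ).

  λ = 2: largest Jordan block has size 2, contributing (x − 2)^2

So m_A(x) = (x - 2)^2 = x^2 - 4*x + 4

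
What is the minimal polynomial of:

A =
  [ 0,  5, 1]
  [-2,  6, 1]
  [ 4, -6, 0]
x^3 - 6*x^2 + 12*x - 8

The characteristic polynomial is χ_A(x) = (x - 2)^3, so the eigenvalues are known. The minimal polynomial is
  m_A(x) = Π_λ (x − λ)^{k_λ}
where k_λ is the size of the *largest* Jordan block for λ (equivalently, the smallest k with (A − λI)^k v = 0 for every generalised eigenvector v of λ).

  λ = 2: largest Jordan block has size 3, contributing (x − 2)^3

So m_A(x) = (x - 2)^3 = x^3 - 6*x^2 + 12*x - 8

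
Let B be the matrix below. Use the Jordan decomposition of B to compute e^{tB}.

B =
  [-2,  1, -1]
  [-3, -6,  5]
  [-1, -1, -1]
e^{tB} =
  [-t^2*exp(-3*t)/2 + t*exp(-3*t) + exp(-3*t), -t^2*exp(-3*t)/2 + t*exp(-3*t), t^2*exp(-3*t) - t*exp(-3*t)]
  [t^2*exp(-3*t)/2 - 3*t*exp(-3*t), t^2*exp(-3*t)/2 - 3*t*exp(-3*t) + exp(-3*t), -t^2*exp(-3*t) + 5*t*exp(-3*t)]
  [-t*exp(-3*t), -t*exp(-3*t), 2*t*exp(-3*t) + exp(-3*t)]

Strategy: write B = P · J · P⁻¹ where J is a Jordan canonical form, so e^{tB} = P · e^{tJ} · P⁻¹, and e^{tJ} can be computed block-by-block.

B has Jordan form
J =
  [-3,  1,  0]
  [ 0, -3,  1]
  [ 0,  0, -3]
(up to reordering of blocks).

Per-block formulas:
  For a 3×3 Jordan block J_3(-3): exp(t · J_3(-3)) = e^(-3t)·(I + t·N + (t^2/2)·N^2), where N is the 3×3 nilpotent shift.

After assembling e^{tJ} and conjugating by P, we get:

e^{tB} =
  [-t^2*exp(-3*t)/2 + t*exp(-3*t) + exp(-3*t), -t^2*exp(-3*t)/2 + t*exp(-3*t), t^2*exp(-3*t) - t*exp(-3*t)]
  [t^2*exp(-3*t)/2 - 3*t*exp(-3*t), t^2*exp(-3*t)/2 - 3*t*exp(-3*t) + exp(-3*t), -t^2*exp(-3*t) + 5*t*exp(-3*t)]
  [-t*exp(-3*t), -t*exp(-3*t), 2*t*exp(-3*t) + exp(-3*t)]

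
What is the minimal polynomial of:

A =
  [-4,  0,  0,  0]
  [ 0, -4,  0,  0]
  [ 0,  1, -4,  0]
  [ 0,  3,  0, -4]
x^2 + 8*x + 16

The characteristic polynomial is χ_A(x) = (x + 4)^4, so the eigenvalues are known. The minimal polynomial is
  m_A(x) = Π_λ (x − λ)^{k_λ}
where k_λ is the size of the *largest* Jordan block for λ (equivalently, the smallest k with (A − λI)^k v = 0 for every generalised eigenvector v of λ).

  λ = -4: largest Jordan block has size 2, contributing (x + 4)^2

So m_A(x) = (x + 4)^2 = x^2 + 8*x + 16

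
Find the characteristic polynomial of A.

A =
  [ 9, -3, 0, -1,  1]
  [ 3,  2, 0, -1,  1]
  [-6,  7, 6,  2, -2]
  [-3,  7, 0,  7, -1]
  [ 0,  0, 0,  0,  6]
x^5 - 30*x^4 + 360*x^3 - 2160*x^2 + 6480*x - 7776

Expanding det(x·I − A) (e.g. by cofactor expansion or by noting that A is similar to its Jordan form J, which has the same characteristic polynomial as A) gives
  χ_A(x) = x^5 - 30*x^4 + 360*x^3 - 2160*x^2 + 6480*x - 7776
which factors as (x - 6)^5. The eigenvalues (with algebraic multiplicities) are λ = 6 with multiplicity 5.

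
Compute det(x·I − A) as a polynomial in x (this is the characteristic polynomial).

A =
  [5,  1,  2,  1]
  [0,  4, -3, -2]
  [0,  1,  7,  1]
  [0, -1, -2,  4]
x^4 - 20*x^3 + 150*x^2 - 500*x + 625

Expanding det(x·I − A) (e.g. by cofactor expansion or by noting that A is similar to its Jordan form J, which has the same characteristic polynomial as A) gives
  χ_A(x) = x^4 - 20*x^3 + 150*x^2 - 500*x + 625
which factors as (x - 5)^4. The eigenvalues (with algebraic multiplicities) are λ = 5 with multiplicity 4.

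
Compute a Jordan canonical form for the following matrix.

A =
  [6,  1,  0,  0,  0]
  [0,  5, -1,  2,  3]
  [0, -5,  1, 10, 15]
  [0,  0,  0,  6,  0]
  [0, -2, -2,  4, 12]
J_3(6) ⊕ J_1(6) ⊕ J_1(6)

The characteristic polynomial is
  det(x·I − A) = x^5 - 30*x^4 + 360*x^3 - 2160*x^2 + 6480*x - 7776 = (x - 6)^5

Eigenvalues and multiplicities (the geometric multiplicity of λ is n − rank(A − λI), which equals the number of Jordan blocks for λ):
  λ = 6: algebraic multiplicity = 5, geometric multiplicity = 3

Determining the block sizes for each eigenvalue:
  λ = 6: with am = 5 and gm = 3, the partition is not yet determined (e.g. several partitions of 5 into 3 parts exist). Let N = A − (6)·I. Computing rank(N^1) = 2, rank(N^2) = 1, rank(N^3) = 0; the number of blocks of size ≥ j is rank(N^{j−1}) − rank(N^j), giving [3, 1, 1]. So we have 1 block(s) of size 3, 2 block(s) of size 1 → block sizes [3, 1, 1]

Assembling the blocks gives a Jordan form
J =
  [6, 1, 0, 0, 0]
  [0, 6, 1, 0, 0]
  [0, 0, 6, 0, 0]
  [0, 0, 0, 6, 0]
  [0, 0, 0, 0, 6]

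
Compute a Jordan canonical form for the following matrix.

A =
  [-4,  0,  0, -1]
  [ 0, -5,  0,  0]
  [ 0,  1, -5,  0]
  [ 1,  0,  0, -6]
J_2(-5) ⊕ J_2(-5)

The characteristic polynomial is
  det(x·I − A) = x^4 + 20*x^3 + 150*x^2 + 500*x + 625 = (x + 5)^4

Eigenvalues and multiplicities (the geometric multiplicity of λ is n − rank(A − λI), which equals the number of Jordan blocks for λ):
  λ = -5: algebraic multiplicity = 4, geometric multiplicity = 2

Determining the block sizes for each eigenvalue:
  λ = -5: with am = 4 and gm = 2, the partition is not yet determined (e.g. several partitions of 4 into 2 parts exist). Let N = A − (-5)·I. Computing rank(N^1) = 2, rank(N^2) = 0; the number of blocks of size ≥ j is rank(N^{j−1}) − rank(N^j), giving [2, 2]. So we have 2 block(s) of size 2 → block sizes [2, 2]

Assembling the blocks gives a Jordan form
J =
  [-5,  1,  0,  0]
  [ 0, -5,  0,  0]
  [ 0,  0, -5,  1]
  [ 0,  0,  0, -5]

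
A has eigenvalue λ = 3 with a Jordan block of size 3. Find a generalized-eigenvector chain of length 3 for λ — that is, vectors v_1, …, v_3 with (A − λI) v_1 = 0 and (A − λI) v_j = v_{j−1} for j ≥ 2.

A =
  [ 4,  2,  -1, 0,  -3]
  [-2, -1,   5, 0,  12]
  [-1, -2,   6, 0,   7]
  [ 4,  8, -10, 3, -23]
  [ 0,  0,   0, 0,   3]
A Jordan chain for λ = 3 of length 3:
v_1 = (-2, 1, 0, -2, 0)ᵀ
v_2 = (1, -2, -1, 4, 0)ᵀ
v_3 = (1, 0, 0, 0, 0)ᵀ

Let N = A − (3)·I. We want v_3 with N^3 v_3 = 0 but N^2 v_3 ≠ 0; then v_{j-1} := N · v_j for j = 3, …, 2.

Pick v_3 = (1, 0, 0, 0, 0)ᵀ.
Then v_2 = N · v_3 = (1, -2, -1, 4, 0)ᵀ.
Then v_1 = N · v_2 = (-2, 1, 0, -2, 0)ᵀ.

Sanity check: (A − (3)·I) v_1 = (0, 0, 0, 0, 0)ᵀ = 0. ✓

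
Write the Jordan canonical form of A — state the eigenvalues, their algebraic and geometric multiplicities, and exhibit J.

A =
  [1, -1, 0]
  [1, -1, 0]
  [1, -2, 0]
J_3(0)

The characteristic polynomial is
  det(x·I − A) = x^3

Eigenvalues and multiplicities (the geometric multiplicity of λ is n − rank(A − λI), which equals the number of Jordan blocks for λ):
  λ = 0: algebraic multiplicity = 3, geometric multiplicity = 1

Determining the block sizes for each eigenvalue:
  λ = 0: one block (gm = 1), so the single block has size am = 3 → block sizes [3]

Assembling the blocks gives a Jordan form
J =
  [0, 1, 0]
  [0, 0, 1]
  [0, 0, 0]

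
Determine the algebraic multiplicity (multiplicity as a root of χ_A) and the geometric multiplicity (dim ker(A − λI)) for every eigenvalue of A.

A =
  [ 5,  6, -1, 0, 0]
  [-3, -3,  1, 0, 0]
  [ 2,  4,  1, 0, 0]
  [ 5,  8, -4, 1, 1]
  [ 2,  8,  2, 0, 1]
λ = 1: alg = 5, geom = 2

Step 1 — factor the characteristic polynomial to read off the algebraic multiplicities:
  χ_A(x) = (x - 1)^5

Step 2 — compute geometric multiplicities via the rank-nullity identity g(λ) = n − rank(A − λI):
  rank(A − (1)·I) = 3, so dim ker(A − (1)·I) = n − 3 = 2

Summary:
  λ = 1: algebraic multiplicity = 5, geometric multiplicity = 2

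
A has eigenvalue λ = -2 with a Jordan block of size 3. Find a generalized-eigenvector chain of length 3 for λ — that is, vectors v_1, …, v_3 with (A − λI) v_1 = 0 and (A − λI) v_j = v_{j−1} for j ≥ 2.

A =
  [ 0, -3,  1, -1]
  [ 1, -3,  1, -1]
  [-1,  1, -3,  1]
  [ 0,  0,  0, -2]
A Jordan chain for λ = -2 of length 3:
v_1 = (-2, -1, 1, 0)ᵀ
v_2 = (-3, -1, 1, 0)ᵀ
v_3 = (0, 1, 0, 0)ᵀ

Let N = A − (-2)·I. We want v_3 with N^3 v_3 = 0 but N^2 v_3 ≠ 0; then v_{j-1} := N · v_j for j = 3, …, 2.

Pick v_3 = (0, 1, 0, 0)ᵀ.
Then v_2 = N · v_3 = (-3, -1, 1, 0)ᵀ.
Then v_1 = N · v_2 = (-2, -1, 1, 0)ᵀ.

Sanity check: (A − (-2)·I) v_1 = (0, 0, 0, 0)ᵀ = 0. ✓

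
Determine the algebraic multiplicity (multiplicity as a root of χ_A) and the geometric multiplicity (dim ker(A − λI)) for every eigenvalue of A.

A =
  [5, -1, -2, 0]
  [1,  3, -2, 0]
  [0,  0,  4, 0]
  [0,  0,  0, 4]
λ = 4: alg = 4, geom = 3

Step 1 — factor the characteristic polynomial to read off the algebraic multiplicities:
  χ_A(x) = (x - 4)^4

Step 2 — compute geometric multiplicities via the rank-nullity identity g(λ) = n − rank(A − λI):
  rank(A − (4)·I) = 1, so dim ker(A − (4)·I) = n − 1 = 3

Summary:
  λ = 4: algebraic multiplicity = 4, geometric multiplicity = 3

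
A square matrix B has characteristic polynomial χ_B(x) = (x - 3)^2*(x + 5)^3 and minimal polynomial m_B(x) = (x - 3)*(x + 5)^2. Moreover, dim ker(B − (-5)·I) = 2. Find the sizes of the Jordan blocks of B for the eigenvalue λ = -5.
Block sizes for λ = -5: [2, 1]

Step 1 — from the characteristic polynomial, algebraic multiplicity of λ = -5 is 3. From dim ker(B − (-5)·I) = 2, there are exactly 2 Jordan blocks for λ = -5.
Step 2 — from the minimal polynomial, the factor (x + 5)^2 tells us the largest block for λ = -5 has size 2.
Step 3 — with total size 3, 2 blocks, and largest block 2, the block sizes (in nonincreasing order) are [2, 1].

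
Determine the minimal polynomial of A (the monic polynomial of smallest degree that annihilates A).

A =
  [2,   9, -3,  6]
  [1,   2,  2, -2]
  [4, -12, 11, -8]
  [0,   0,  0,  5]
x^3 - 15*x^2 + 75*x - 125

The characteristic polynomial is χ_A(x) = (x - 5)^4, so the eigenvalues are known. The minimal polynomial is
  m_A(x) = Π_λ (x − λ)^{k_λ}
where k_λ is the size of the *largest* Jordan block for λ (equivalently, the smallest k with (A − λI)^k v = 0 for every generalised eigenvector v of λ).

  λ = 5: largest Jordan block has size 3, contributing (x − 5)^3

So m_A(x) = (x - 5)^3 = x^3 - 15*x^2 + 75*x - 125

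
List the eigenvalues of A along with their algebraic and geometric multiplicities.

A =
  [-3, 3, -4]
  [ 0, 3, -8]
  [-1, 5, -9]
λ = -3: alg = 3, geom = 1

Step 1 — factor the characteristic polynomial to read off the algebraic multiplicities:
  χ_A(x) = (x + 3)^3

Step 2 — compute geometric multiplicities via the rank-nullity identity g(λ) = n − rank(A − λI):
  rank(A − (-3)·I) = 2, so dim ker(A − (-3)·I) = n − 2 = 1

Summary:
  λ = -3: algebraic multiplicity = 3, geometric multiplicity = 1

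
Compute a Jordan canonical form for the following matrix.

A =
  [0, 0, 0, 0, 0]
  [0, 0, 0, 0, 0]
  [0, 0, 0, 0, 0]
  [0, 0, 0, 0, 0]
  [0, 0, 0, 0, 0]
J_1(0) ⊕ J_1(0) ⊕ J_1(0) ⊕ J_1(0) ⊕ J_1(0)

The characteristic polynomial is
  det(x·I − A) = x^5

Eigenvalues and multiplicities (the geometric multiplicity of λ is n − rank(A − λI), which equals the number of Jordan blocks for λ):
  λ = 0: algebraic multiplicity = 5, geometric multiplicity = 5

Determining the block sizes for each eigenvalue:
  λ = 0: gm = am = 5, so every block has size 1 → block sizes [1, 1, 1, 1, 1]

Assembling the blocks gives a Jordan form
J =
  [0, 0, 0, 0, 0]
  [0, 0, 0, 0, 0]
  [0, 0, 0, 0, 0]
  [0, 0, 0, 0, 0]
  [0, 0, 0, 0, 0]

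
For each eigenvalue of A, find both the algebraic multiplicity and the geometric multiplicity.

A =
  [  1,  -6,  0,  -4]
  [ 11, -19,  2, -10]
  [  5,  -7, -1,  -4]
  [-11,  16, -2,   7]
λ = -3: alg = 4, geom = 2

Step 1 — factor the characteristic polynomial to read off the algebraic multiplicities:
  χ_A(x) = (x + 3)^4

Step 2 — compute geometric multiplicities via the rank-nullity identity g(λ) = n − rank(A − λI):
  rank(A − (-3)·I) = 2, so dim ker(A − (-3)·I) = n − 2 = 2

Summary:
  λ = -3: algebraic multiplicity = 4, geometric multiplicity = 2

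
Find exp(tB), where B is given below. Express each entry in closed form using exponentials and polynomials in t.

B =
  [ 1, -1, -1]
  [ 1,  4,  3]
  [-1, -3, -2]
e^{tB} =
  [exp(t), -t*exp(t), -t*exp(t)]
  [t*exp(t), -t^2*exp(t)/2 + 3*t*exp(t) + exp(t), -t^2*exp(t)/2 + 3*t*exp(t)]
  [-t*exp(t), t^2*exp(t)/2 - 3*t*exp(t), t^2*exp(t)/2 - 3*t*exp(t) + exp(t)]

Strategy: write B = P · J · P⁻¹ where J is a Jordan canonical form, so e^{tB} = P · e^{tJ} · P⁻¹, and e^{tJ} can be computed block-by-block.

B has Jordan form
J =
  [1, 1, 0]
  [0, 1, 1]
  [0, 0, 1]
(up to reordering of blocks).

Per-block formulas:
  For a 3×3 Jordan block J_3(1): exp(t · J_3(1)) = e^(1t)·(I + t·N + (t^2/2)·N^2), where N is the 3×3 nilpotent shift.

After assembling e^{tJ} and conjugating by P, we get:

e^{tB} =
  [exp(t), -t*exp(t), -t*exp(t)]
  [t*exp(t), -t^2*exp(t)/2 + 3*t*exp(t) + exp(t), -t^2*exp(t)/2 + 3*t*exp(t)]
  [-t*exp(t), t^2*exp(t)/2 - 3*t*exp(t), t^2*exp(t)/2 - 3*t*exp(t) + exp(t)]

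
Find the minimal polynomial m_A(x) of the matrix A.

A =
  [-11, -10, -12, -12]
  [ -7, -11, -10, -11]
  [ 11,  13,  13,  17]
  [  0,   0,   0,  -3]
x^3 + 9*x^2 + 27*x + 27

The characteristic polynomial is χ_A(x) = (x + 3)^4, so the eigenvalues are known. The minimal polynomial is
  m_A(x) = Π_λ (x − λ)^{k_λ}
where k_λ is the size of the *largest* Jordan block for λ (equivalently, the smallest k with (A − λI)^k v = 0 for every generalised eigenvector v of λ).

  λ = -3: largest Jordan block has size 3, contributing (x + 3)^3

So m_A(x) = (x + 3)^3 = x^3 + 9*x^2 + 27*x + 27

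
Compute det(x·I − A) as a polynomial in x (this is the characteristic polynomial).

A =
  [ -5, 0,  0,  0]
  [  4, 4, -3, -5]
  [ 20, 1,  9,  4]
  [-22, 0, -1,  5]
x^4 - 13*x^3 + 18*x^2 + 324*x - 1080

Expanding det(x·I − A) (e.g. by cofactor expansion or by noting that A is similar to its Jordan form J, which has the same characteristic polynomial as A) gives
  χ_A(x) = x^4 - 13*x^3 + 18*x^2 + 324*x - 1080
which factors as (x - 6)^3*(x + 5). The eigenvalues (with algebraic multiplicities) are λ = -5 with multiplicity 1, λ = 6 with multiplicity 3.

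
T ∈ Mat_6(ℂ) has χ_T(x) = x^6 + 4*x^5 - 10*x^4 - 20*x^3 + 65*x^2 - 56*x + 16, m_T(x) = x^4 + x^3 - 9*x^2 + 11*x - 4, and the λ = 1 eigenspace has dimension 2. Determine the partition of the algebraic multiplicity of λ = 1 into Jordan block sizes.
Block sizes for λ = 1: [3, 1]

Step 1 — from the characteristic polynomial, algebraic multiplicity of λ = 1 is 4. From dim ker(T − (1)·I) = 2, there are exactly 2 Jordan blocks for λ = 1.
Step 2 — from the minimal polynomial, the factor (x − 1)^3 tells us the largest block for λ = 1 has size 3.
Step 3 — with total size 4, 2 blocks, and largest block 3, the block sizes (in nonincreasing order) are [3, 1].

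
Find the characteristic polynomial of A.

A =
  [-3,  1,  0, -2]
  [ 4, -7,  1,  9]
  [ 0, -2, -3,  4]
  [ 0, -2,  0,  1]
x^4 + 12*x^3 + 54*x^2 + 108*x + 81

Expanding det(x·I − A) (e.g. by cofactor expansion or by noting that A is similar to its Jordan form J, which has the same characteristic polynomial as A) gives
  χ_A(x) = x^4 + 12*x^3 + 54*x^2 + 108*x + 81
which factors as (x + 3)^4. The eigenvalues (with algebraic multiplicities) are λ = -3 with multiplicity 4.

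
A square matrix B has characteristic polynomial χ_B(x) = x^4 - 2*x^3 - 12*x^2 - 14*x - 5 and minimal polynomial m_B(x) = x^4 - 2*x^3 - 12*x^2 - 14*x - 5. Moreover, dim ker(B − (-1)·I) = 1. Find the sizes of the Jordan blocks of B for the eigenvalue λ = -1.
Block sizes for λ = -1: [3]

Step 1 — from the characteristic polynomial, algebraic multiplicity of λ = -1 is 3. From dim ker(B − (-1)·I) = 1, there are exactly 1 Jordan blocks for λ = -1.
Step 2 — from the minimal polynomial, the factor (x + 1)^3 tells us the largest block for λ = -1 has size 3.
Step 3 — with total size 3, 1 blocks, and largest block 3, the block sizes (in nonincreasing order) are [3].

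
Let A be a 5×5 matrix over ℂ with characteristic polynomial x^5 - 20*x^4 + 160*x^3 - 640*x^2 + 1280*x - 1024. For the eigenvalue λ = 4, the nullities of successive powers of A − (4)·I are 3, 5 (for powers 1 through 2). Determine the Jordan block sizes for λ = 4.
Block sizes for λ = 4: [2, 2, 1]

From the dimensions of kernels of powers, the number of Jordan blocks of size at least j is d_j − d_{j−1} where d_j = dim ker(N^j) (with d_0 = 0). Computing the differences gives [3, 2].
The number of blocks of size exactly k is (#blocks of size ≥ k) − (#blocks of size ≥ k + 1), so the partition is: 1 block(s) of size 1, 2 block(s) of size 2.
In nonincreasing order the block sizes are [2, 2, 1].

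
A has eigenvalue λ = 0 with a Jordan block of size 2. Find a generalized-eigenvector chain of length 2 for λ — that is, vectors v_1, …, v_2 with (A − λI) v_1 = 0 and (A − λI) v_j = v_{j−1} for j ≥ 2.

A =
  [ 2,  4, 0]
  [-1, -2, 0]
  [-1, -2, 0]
A Jordan chain for λ = 0 of length 2:
v_1 = (2, -1, -1)ᵀ
v_2 = (1, 0, 0)ᵀ

Let N = A − (0)·I. We want v_2 with N^2 v_2 = 0 but N^1 v_2 ≠ 0; then v_{j-1} := N · v_j for j = 2, …, 2.

Pick v_2 = (1, 0, 0)ᵀ.
Then v_1 = N · v_2 = (2, -1, -1)ᵀ.

Sanity check: (A − (0)·I) v_1 = (0, 0, 0)ᵀ = 0. ✓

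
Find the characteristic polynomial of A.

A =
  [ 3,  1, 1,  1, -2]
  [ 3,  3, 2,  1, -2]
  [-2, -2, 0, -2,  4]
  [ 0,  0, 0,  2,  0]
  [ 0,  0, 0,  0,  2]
x^5 - 10*x^4 + 40*x^3 - 80*x^2 + 80*x - 32

Expanding det(x·I − A) (e.g. by cofactor expansion or by noting that A is similar to its Jordan form J, which has the same characteristic polynomial as A) gives
  χ_A(x) = x^5 - 10*x^4 + 40*x^3 - 80*x^2 + 80*x - 32
which factors as (x - 2)^5. The eigenvalues (with algebraic multiplicities) are λ = 2 with multiplicity 5.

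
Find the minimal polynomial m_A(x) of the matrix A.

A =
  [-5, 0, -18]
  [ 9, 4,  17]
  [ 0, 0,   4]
x^3 - 3*x^2 - 24*x + 80

The characteristic polynomial is χ_A(x) = (x - 4)^2*(x + 5), so the eigenvalues are known. The minimal polynomial is
  m_A(x) = Π_λ (x − λ)^{k_λ}
where k_λ is the size of the *largest* Jordan block for λ (equivalently, the smallest k with (A − λI)^k v = 0 for every generalised eigenvector v of λ).

  λ = -5: largest Jordan block has size 1, contributing (x + 5)
  λ = 4: largest Jordan block has size 2, contributing (x − 4)^2

So m_A(x) = (x - 4)^2*(x + 5) = x^3 - 3*x^2 - 24*x + 80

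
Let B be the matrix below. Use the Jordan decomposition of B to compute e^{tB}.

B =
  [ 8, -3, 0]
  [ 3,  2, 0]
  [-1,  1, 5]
e^{tB} =
  [3*t*exp(5*t) + exp(5*t), -3*t*exp(5*t), 0]
  [3*t*exp(5*t), -3*t*exp(5*t) + exp(5*t), 0]
  [-t*exp(5*t), t*exp(5*t), exp(5*t)]

Strategy: write B = P · J · P⁻¹ where J is a Jordan canonical form, so e^{tB} = P · e^{tJ} · P⁻¹, and e^{tJ} can be computed block-by-block.

B has Jordan form
J =
  [5, 1, 0]
  [0, 5, 0]
  [0, 0, 5]
(up to reordering of blocks).

Per-block formulas:
  For a 2×2 Jordan block J_2(5): exp(t · J_2(5)) = e^(5t)·(I + t·N), where N is the 2×2 nilpotent shift.
  For a 1×1 block at λ = 5: exp(t · [5]) = [e^(5t)].

After assembling e^{tJ} and conjugating by P, we get:

e^{tB} =
  [3*t*exp(5*t) + exp(5*t), -3*t*exp(5*t), 0]
  [3*t*exp(5*t), -3*t*exp(5*t) + exp(5*t), 0]
  [-t*exp(5*t), t*exp(5*t), exp(5*t)]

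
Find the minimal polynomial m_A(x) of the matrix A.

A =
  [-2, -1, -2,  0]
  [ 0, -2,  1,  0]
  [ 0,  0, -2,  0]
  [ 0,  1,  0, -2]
x^3 + 6*x^2 + 12*x + 8

The characteristic polynomial is χ_A(x) = (x + 2)^4, so the eigenvalues are known. The minimal polynomial is
  m_A(x) = Π_λ (x − λ)^{k_λ}
where k_λ is the size of the *largest* Jordan block for λ (equivalently, the smallest k with (A − λI)^k v = 0 for every generalised eigenvector v of λ).

  λ = -2: largest Jordan block has size 3, contributing (x + 2)^3

So m_A(x) = (x + 2)^3 = x^3 + 6*x^2 + 12*x + 8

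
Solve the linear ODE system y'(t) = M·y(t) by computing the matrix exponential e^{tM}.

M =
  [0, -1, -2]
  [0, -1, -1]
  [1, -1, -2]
e^{tM} =
  [-t^2*exp(-t)/2 + t*exp(-t) + exp(-t), t^2*exp(-t)/2 - t*exp(-t), t^2*exp(-t)/2 - 2*t*exp(-t)]
  [-t^2*exp(-t)/2, t^2*exp(-t)/2 + exp(-t), t^2*exp(-t)/2 - t*exp(-t)]
  [t*exp(-t), -t*exp(-t), -t*exp(-t) + exp(-t)]

Strategy: write M = P · J · P⁻¹ where J is a Jordan canonical form, so e^{tM} = P · e^{tJ} · P⁻¹, and e^{tJ} can be computed block-by-block.

M has Jordan form
J =
  [-1,  1,  0]
  [ 0, -1,  1]
  [ 0,  0, -1]
(up to reordering of blocks).

Per-block formulas:
  For a 3×3 Jordan block J_3(-1): exp(t · J_3(-1)) = e^(-1t)·(I + t·N + (t^2/2)·N^2), where N is the 3×3 nilpotent shift.

After assembling e^{tJ} and conjugating by P, we get:

e^{tM} =
  [-t^2*exp(-t)/2 + t*exp(-t) + exp(-t), t^2*exp(-t)/2 - t*exp(-t), t^2*exp(-t)/2 - 2*t*exp(-t)]
  [-t^2*exp(-t)/2, t^2*exp(-t)/2 + exp(-t), t^2*exp(-t)/2 - t*exp(-t)]
  [t*exp(-t), -t*exp(-t), -t*exp(-t) + exp(-t)]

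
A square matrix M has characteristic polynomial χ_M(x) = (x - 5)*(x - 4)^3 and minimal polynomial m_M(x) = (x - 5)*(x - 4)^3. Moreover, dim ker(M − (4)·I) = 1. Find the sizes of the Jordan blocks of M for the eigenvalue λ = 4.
Block sizes for λ = 4: [3]

Step 1 — from the characteristic polynomial, algebraic multiplicity of λ = 4 is 3. From dim ker(M − (4)·I) = 1, there are exactly 1 Jordan blocks for λ = 4.
Step 2 — from the minimal polynomial, the factor (x − 4)^3 tells us the largest block for λ = 4 has size 3.
Step 3 — with total size 3, 1 blocks, and largest block 3, the block sizes (in nonincreasing order) are [3].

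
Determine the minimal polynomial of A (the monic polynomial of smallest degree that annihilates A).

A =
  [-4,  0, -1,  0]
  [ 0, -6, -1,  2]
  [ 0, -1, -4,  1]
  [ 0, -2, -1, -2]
x^3 + 12*x^2 + 48*x + 64

The characteristic polynomial is χ_A(x) = (x + 4)^4, so the eigenvalues are known. The minimal polynomial is
  m_A(x) = Π_λ (x − λ)^{k_λ}
where k_λ is the size of the *largest* Jordan block for λ (equivalently, the smallest k with (A − λI)^k v = 0 for every generalised eigenvector v of λ).

  λ = -4: largest Jordan block has size 3, contributing (x + 4)^3

So m_A(x) = (x + 4)^3 = x^3 + 12*x^2 + 48*x + 64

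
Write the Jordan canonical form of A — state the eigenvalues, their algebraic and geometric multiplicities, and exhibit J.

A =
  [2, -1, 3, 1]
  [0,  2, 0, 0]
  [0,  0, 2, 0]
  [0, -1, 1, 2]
J_3(2) ⊕ J_1(2)

The characteristic polynomial is
  det(x·I − A) = x^4 - 8*x^3 + 24*x^2 - 32*x + 16 = (x - 2)^4

Eigenvalues and multiplicities (the geometric multiplicity of λ is n − rank(A − λI), which equals the number of Jordan blocks for λ):
  λ = 2: algebraic multiplicity = 4, geometric multiplicity = 2

Determining the block sizes for each eigenvalue:
  λ = 2: with am = 4 and gm = 2, the partition is not yet determined (e.g. several partitions of 4 into 2 parts exist). Let N = A − (2)·I. Computing rank(N^1) = 2, rank(N^2) = 1, rank(N^3) = 0; the number of blocks of size ≥ j is rank(N^{j−1}) − rank(N^j), giving [2, 1, 1]. So we have 1 block(s) of size 3, 1 block(s) of size 1 → block sizes [3, 1]

Assembling the blocks gives a Jordan form
J =
  [2, 1, 0, 0]
  [0, 2, 1, 0]
  [0, 0, 2, 0]
  [0, 0, 0, 2]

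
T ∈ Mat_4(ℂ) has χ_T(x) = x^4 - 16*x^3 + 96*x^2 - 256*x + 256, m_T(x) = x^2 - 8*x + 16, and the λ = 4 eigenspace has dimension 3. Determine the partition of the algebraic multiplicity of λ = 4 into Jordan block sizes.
Block sizes for λ = 4: [2, 1, 1]

Step 1 — from the characteristic polynomial, algebraic multiplicity of λ = 4 is 4. From dim ker(T − (4)·I) = 3, there are exactly 3 Jordan blocks for λ = 4.
Step 2 — from the minimal polynomial, the factor (x − 4)^2 tells us the largest block for λ = 4 has size 2.
Step 3 — with total size 4, 3 blocks, and largest block 2, the block sizes (in nonincreasing order) are [2, 1, 1].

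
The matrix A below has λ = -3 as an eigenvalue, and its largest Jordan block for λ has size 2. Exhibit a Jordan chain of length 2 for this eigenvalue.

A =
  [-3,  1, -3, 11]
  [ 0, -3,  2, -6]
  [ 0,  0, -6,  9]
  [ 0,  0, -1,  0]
A Jordan chain for λ = -3 of length 2:
v_1 = (1, 0, 0, 0)ᵀ
v_2 = (0, 1, 0, 0)ᵀ

Let N = A − (-3)·I. We want v_2 with N^2 v_2 = 0 but N^1 v_2 ≠ 0; then v_{j-1} := N · v_j for j = 2, …, 2.

Pick v_2 = (0, 1, 0, 0)ᵀ.
Then v_1 = N · v_2 = (1, 0, 0, 0)ᵀ.

Sanity check: (A − (-3)·I) v_1 = (0, 0, 0, 0)ᵀ = 0. ✓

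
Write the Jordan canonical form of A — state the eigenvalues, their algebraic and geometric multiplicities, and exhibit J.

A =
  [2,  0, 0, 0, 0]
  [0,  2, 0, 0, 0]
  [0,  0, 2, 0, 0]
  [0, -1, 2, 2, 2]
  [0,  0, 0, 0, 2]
J_2(2) ⊕ J_1(2) ⊕ J_1(2) ⊕ J_1(2)

The characteristic polynomial is
  det(x·I − A) = x^5 - 10*x^4 + 40*x^3 - 80*x^2 + 80*x - 32 = (x - 2)^5

Eigenvalues and multiplicities (the geometric multiplicity of λ is n − rank(A − λI), which equals the number of Jordan blocks for λ):
  λ = 2: algebraic multiplicity = 5, geometric multiplicity = 4

Determining the block sizes for each eigenvalue:
  λ = 2: 4 blocks summing to 5 forces exactly one block of size 2 and the rest size 1 → block sizes [2, 1, 1, 1]

Assembling the blocks gives a Jordan form
J =
  [2, 1, 0, 0, 0]
  [0, 2, 0, 0, 0]
  [0, 0, 2, 0, 0]
  [0, 0, 0, 2, 0]
  [0, 0, 0, 0, 2]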